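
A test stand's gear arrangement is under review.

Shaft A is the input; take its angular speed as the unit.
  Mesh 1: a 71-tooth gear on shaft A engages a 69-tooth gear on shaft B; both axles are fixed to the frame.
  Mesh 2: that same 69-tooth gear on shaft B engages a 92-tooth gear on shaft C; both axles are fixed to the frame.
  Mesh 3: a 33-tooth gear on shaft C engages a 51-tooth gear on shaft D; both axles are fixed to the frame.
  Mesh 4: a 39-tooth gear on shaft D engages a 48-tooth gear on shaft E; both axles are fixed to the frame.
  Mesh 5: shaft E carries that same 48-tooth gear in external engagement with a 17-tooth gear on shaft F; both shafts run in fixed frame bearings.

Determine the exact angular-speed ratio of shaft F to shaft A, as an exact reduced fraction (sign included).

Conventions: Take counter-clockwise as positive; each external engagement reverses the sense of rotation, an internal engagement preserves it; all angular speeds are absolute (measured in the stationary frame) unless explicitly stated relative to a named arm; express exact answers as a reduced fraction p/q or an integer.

-30459/26588

class = fixed-axis compound train [5 meshes; 5 ratios multiply, 5 sense flips]
mesh 1 [71T→69T]: running ratio 71/69, sense −
mesh 2 [69T→92T]: running ratio 71/92, sense +
mesh 3 [33T→51T]: running ratio 781/1564, sense −
mesh 4 [39T→48T]: running ratio 10153/25024, sense +
mesh 5 [48T→17T]: running ratio 30459/26588, sense −
ω_out/ω_in = -30459/26588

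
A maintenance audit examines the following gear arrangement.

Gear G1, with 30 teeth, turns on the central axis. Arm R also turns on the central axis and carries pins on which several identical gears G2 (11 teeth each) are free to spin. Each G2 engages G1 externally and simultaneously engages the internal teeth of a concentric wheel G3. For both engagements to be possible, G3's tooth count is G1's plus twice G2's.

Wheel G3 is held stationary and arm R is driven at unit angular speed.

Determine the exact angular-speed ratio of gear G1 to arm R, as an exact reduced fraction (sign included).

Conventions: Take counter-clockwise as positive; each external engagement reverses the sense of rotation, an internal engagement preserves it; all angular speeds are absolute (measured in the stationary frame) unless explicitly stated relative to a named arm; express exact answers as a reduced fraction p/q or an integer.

41/15

class = planetary set [G3 = 30+2·11 = 52; Willis about the carrier]
ring teeth: 30 + 2·11 = 52
30(ω_sun−ω_arm) = −52(ω_ring−ω_arm),  ω_ring = 0, ω_arm = 1
ω_sun = 1 − (52/30)(0−1) = 41/15
ω_out/ω_in = 41/15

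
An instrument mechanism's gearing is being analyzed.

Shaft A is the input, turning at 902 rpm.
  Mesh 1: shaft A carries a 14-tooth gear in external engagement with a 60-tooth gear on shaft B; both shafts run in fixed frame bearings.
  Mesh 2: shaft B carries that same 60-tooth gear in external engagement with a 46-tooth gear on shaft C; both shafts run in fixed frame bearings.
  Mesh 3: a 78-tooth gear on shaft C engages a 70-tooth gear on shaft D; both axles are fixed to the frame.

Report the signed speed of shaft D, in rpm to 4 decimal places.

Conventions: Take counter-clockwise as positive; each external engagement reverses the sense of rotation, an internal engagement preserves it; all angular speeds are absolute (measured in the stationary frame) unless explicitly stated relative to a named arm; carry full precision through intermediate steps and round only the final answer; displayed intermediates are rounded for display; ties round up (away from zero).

3-mesh fixed-axis compound train (all bearings frame-fixed)
mesh 1 [14T→60T]: ω = 902.0000×14/60 = 210.4667 rpm, sense flips to −
mesh 2 [60T→46T]: ω = 210.4667×60/46 = 274.5217 rpm, sense flips to +
mesh 3 [78T→70T]: ω = 274.5217×78/70 = 305.8957 rpm, sense flips to −
signed output speed = -305.8957 rpm

-305.8957 rpm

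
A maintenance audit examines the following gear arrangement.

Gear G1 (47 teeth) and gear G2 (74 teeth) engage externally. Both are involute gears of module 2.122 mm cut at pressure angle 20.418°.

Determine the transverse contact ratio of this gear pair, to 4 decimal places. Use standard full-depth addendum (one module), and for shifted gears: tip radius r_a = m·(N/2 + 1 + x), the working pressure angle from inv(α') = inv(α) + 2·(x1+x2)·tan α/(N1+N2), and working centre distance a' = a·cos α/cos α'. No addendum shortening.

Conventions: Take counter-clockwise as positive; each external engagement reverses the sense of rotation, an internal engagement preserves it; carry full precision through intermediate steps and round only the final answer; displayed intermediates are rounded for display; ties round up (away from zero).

1.7565

single-mesh involute tooth geometry (47T engaging 74T at module 2.122)
base radii: r_b1 = 46.733978, r_b2 = 73.581157
tip radii: r_a1 = 51.989000, r_a2 = 80.636000
no profile shift: α' = α, a' = a
action lengths: √(r_a1²−r_b1²) = 22.776994, √(r_a2²−r_b2²) = 32.984510
base pitch p_b = π·m·cos α = 6.247622
CR = (22.776994 + 32.984510 − 128.381000·sin 20.41800°)/6.247622 = 1.756456
contact ratio ≈ 1.7565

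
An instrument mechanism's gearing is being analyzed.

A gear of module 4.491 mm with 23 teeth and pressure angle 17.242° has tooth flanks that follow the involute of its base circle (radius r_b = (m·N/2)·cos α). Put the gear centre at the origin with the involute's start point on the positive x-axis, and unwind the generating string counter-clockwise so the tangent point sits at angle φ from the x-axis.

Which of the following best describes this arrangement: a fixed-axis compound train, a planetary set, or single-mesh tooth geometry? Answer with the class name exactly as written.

class = single-mesh tooth geometry [base-circle involute, m = 4.491, 23T]
classification: single-mesh tooth geometry

single-mesh tooth geometry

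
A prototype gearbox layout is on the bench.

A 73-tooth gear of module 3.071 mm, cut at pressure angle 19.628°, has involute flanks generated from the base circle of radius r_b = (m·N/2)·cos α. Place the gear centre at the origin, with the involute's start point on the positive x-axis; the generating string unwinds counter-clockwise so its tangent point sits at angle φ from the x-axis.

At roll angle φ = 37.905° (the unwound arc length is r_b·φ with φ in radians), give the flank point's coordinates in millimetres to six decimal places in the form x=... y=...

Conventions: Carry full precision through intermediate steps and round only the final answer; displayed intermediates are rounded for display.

x=126.215295 y=9.750942

recognized (one wheel, involute flank): single-mesh tooth geometry, m = 3.071, N = 73
pitch radius r_p = m·N/2 = 3.071·73/2 = 112.091500
base radius r_b = r_p·cos α = 112.091500·cos 19.628° = 105.578245
roll angle φ = 37.905° = 0.66156705 rad
x = r_b·(cos φ + φ·sin φ) = 126.215295
y = r_b·(sin φ − φ·cos φ) = 9.750942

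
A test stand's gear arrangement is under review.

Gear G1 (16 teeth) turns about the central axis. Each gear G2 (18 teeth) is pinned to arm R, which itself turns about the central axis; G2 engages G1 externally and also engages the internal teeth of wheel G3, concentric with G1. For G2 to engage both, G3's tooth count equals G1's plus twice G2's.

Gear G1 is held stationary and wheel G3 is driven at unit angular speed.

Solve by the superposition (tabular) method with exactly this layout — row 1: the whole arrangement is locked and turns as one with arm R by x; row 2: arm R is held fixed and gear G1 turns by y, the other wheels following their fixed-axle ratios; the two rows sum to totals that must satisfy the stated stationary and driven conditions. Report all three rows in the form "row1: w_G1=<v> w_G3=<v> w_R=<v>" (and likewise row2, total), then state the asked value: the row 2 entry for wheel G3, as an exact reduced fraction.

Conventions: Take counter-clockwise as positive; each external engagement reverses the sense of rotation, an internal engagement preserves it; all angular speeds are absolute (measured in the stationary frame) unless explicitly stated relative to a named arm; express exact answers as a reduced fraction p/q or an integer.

recognized (axles ride arm R): planetary set, 16/18/52 teeth
superposition row 1 [locked train]: every member turns x
superposition row 2 [arm held]: sun y, ring −(16/52)·y, arm 0
boundary: total ω_sun = x + y = 0 and total ω_ring = x − (16/52)·y = 1  ⇒  y = -13/17, x = 13/17
row 2 ring = −(16/52)·(-13/17) = 4/17
totals (row 1 + row 2): sun 13/17 + (-13/17) = 0, ring 13/17 + 4/17 = 1, arm 13/17 + 0 = 13/17
asked cell (row2, ring) = 4/17

row1: w_G1=13/17 w_G3=13/17 w_R=13/17
row2: w_G1=-13/17 w_G3=4/17 w_R=0
total: w_G1=0 w_G3=1 w_R=13/17
asked value: 4/17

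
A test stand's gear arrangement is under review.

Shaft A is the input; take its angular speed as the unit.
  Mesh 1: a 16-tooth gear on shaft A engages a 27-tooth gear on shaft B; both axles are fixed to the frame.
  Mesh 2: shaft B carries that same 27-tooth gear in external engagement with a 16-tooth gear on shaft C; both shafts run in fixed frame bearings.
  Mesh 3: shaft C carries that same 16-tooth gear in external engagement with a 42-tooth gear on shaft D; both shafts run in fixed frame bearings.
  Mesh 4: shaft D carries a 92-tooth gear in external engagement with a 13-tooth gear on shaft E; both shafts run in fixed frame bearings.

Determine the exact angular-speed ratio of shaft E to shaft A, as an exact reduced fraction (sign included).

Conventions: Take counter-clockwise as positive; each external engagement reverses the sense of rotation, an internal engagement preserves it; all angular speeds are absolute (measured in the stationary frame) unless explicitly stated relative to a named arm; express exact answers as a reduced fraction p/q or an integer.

class = fixed-axis compound train [4 meshes; 4 ratios multiply, 4 sense flips]
mesh 1 [16T→27T]: running ratio 16/27, sense −
mesh 2 [27T→16T]: running ratio 1, sense +
mesh 3 [16T→42T]: running ratio 8/21, sense −
mesh 4 [92T→13T]: running ratio 736/273, sense +
ω_out/ω_in = 736/273

736/273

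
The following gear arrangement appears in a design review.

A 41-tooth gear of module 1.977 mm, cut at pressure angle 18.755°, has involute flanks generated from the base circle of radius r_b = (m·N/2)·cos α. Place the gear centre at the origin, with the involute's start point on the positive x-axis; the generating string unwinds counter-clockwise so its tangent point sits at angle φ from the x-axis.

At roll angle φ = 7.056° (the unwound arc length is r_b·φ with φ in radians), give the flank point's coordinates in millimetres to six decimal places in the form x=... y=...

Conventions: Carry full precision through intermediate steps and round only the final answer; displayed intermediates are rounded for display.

x=38.666428 y=0.023856

topology: single-mesh involute geometry — m = 1.977, N = 41
pitch radius r_p = m·N/2 = 1.977·41/2 = 40.528500
base radius r_b = r_p·cos α = 40.528500·cos 18.755° = 38.376521
roll angle φ = 7.056° = 0.12315043 rad
x = r_b·(cos φ + φ·sin φ) = 38.666428
y = r_b·(sin φ − φ·cos φ) = 0.023856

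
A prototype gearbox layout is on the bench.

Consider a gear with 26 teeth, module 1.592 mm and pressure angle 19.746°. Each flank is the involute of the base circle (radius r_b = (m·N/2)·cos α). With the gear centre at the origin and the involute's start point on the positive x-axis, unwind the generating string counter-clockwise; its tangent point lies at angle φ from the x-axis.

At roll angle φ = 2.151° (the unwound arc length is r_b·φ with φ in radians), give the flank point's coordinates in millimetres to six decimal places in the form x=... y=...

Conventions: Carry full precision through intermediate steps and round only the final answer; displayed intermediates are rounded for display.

x=19.492789 y=0.000344

class = single-mesh tooth geometry [base-circle involute, m = 1.592, 26T]
pitch radius r_p = m·N/2 = 1.592·26/2 = 20.696000
base radius r_b = r_p·cos α = 20.696000·cos 19.746° = 19.479067
roll angle φ = 2.151° = 0.03754203 rad
x = r_b·(cos φ + φ·sin φ) = 19.492789
y = r_b·(sin φ − φ·cos φ) = 0.000344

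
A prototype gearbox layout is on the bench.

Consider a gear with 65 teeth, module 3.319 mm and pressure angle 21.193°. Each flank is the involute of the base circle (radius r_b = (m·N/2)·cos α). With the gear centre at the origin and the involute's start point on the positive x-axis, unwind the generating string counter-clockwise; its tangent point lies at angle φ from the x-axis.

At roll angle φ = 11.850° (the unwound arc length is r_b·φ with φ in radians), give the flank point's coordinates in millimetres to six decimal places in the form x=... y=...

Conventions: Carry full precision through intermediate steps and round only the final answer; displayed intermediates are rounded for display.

class = single-mesh tooth geometry [base-circle involute, m = 3.319, 65T]
pitch radius r_p = m·N/2 = 3.319·65/2 = 107.867500
base radius r_b = r_p·cos α = 107.867500·cos 21.193° = 100.572203
roll angle φ = 11.850° = 0.20682152 rad
x = r_b·(cos φ + φ·sin φ) = 102.700250
y = r_b·(sin φ − φ·cos φ) = 0.295315

x=102.700250 y=0.295315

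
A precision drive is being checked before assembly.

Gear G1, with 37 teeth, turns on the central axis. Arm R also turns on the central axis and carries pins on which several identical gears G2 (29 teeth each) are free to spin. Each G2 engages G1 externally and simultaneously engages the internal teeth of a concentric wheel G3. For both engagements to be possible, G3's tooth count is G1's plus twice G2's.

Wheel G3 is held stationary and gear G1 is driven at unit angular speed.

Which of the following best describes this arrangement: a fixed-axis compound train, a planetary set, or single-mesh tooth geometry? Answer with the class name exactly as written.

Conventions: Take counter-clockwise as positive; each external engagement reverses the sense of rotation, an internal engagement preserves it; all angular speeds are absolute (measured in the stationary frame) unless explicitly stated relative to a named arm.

topology: planetary set — G1 37T / G2 29T / G3 95T, arm = carrier (Willis)
classification: planetary set

planetary set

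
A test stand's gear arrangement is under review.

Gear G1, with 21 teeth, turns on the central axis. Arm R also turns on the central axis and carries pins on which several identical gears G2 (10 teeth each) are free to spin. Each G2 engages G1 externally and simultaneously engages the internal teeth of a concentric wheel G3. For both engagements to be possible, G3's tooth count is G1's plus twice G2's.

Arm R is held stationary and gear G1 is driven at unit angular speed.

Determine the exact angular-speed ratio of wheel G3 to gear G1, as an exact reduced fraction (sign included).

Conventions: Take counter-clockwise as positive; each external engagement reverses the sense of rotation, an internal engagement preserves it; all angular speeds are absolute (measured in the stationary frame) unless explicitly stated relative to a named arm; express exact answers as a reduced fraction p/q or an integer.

-21/41

planetary set (21T centre, 10T on arm, 41T internal) — Willis relation
ring teeth: 21 + 2·10 = 41
21(ω_sun−ω_arm) = −41(ω_ring−ω_arm),  ω_arm = 0, ω_sun = 1
ω_ring = 0 − (21/41)(1−0) = -21/41
ω_out/ω_in = -21/41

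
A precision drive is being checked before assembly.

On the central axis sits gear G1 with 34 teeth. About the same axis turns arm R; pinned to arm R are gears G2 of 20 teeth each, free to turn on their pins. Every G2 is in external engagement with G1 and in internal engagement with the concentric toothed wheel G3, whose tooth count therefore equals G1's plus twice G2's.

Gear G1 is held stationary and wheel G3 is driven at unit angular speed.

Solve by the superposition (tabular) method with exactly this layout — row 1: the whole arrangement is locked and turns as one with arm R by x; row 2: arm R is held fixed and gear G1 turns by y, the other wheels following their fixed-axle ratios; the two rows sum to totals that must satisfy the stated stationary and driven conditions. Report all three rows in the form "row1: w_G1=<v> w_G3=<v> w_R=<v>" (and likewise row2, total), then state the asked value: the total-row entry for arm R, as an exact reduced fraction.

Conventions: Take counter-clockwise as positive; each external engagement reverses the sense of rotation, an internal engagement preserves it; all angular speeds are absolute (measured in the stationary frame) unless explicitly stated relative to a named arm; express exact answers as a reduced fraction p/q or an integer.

row1: w_G1=37/54 w_G3=37/54 w_R=37/54
row2: w_G1=-37/54 w_G3=17/54 w_R=0
total: w_G1=0 w_G3=1 w_R=37/54
asked value: 37/54

class = planetary set [G3 = 34+2·20 = 74; Willis about the carrier]
superposition row 1 [locked train]: every member turns x
superposition row 2 [arm held]: sun y, ring −(34/74)·y, arm 0
boundary: total ω_sun = x + y = 0 and total ω_ring = x − (34/74)·y = 1  ⇒  y = -37/54, x = 37/54
row 2 ring = −(34/74)·(-37/54) = 17/54
totals (row 1 + row 2): sun 37/54 + (-37/54) = 0, ring 37/54 + 17/54 = 1, arm 37/54 + 0 = 37/54
asked cell (total, arm) = 37/54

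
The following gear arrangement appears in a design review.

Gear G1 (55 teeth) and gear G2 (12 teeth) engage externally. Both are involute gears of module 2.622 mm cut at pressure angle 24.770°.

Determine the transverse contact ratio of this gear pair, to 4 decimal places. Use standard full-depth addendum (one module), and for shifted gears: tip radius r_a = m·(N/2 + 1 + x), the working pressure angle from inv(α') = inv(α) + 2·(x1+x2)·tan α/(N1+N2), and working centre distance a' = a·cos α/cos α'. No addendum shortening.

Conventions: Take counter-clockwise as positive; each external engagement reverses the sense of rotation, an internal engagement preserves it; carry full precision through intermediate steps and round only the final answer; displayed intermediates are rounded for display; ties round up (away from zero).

single-mesh involute tooth geometry (55T engaging 12T at module 2.622)
base radii: r_b1 = 65.471122, r_b2 = 14.284608
tip radii: r_a1 = 74.727000, r_a2 = 18.354000
no profile shift: α' = α, a' = a
action lengths: √(r_a1²−r_b1²) = 36.023002, √(r_a2²−r_b2²) = 11.524725
base pitch p_b = π·m·cos α = 7.479404
CR = (36.023002 + 11.524725 − 87.837000·sin 24.77000°)/7.479404 = 1.436755
contact ratio ≈ 1.4368

1.4368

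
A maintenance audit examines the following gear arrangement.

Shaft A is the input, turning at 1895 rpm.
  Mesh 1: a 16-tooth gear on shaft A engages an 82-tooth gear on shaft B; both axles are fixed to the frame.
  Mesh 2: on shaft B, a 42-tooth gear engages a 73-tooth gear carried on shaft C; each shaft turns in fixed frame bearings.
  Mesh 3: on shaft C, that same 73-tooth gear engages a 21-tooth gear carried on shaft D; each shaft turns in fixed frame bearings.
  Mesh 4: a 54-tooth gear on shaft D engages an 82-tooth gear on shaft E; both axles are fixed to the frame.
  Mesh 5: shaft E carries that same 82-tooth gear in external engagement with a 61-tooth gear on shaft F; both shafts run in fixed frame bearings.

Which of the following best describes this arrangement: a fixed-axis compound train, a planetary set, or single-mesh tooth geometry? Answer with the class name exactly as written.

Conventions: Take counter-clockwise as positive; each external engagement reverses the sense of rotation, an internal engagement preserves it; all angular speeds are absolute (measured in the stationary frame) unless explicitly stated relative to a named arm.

topology: fixed-axis compound train — 5 meshes, A→F
classification: fixed-axis compound train

fixed-axis compound train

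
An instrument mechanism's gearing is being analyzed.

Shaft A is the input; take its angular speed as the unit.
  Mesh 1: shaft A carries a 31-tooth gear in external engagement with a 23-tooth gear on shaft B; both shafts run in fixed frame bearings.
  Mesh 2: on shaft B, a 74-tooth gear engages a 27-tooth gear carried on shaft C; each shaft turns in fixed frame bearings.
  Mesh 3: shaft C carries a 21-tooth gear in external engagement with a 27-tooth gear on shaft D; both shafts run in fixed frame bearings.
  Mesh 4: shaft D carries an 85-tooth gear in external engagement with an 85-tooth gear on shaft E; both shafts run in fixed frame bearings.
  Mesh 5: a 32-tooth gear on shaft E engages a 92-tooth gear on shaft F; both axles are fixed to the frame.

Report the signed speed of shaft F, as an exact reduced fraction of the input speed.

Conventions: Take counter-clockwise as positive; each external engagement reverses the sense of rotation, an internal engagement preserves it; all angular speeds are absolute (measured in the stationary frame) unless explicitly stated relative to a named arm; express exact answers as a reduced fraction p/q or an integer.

5-mesh fixed-axis compound train (all bearings frame-fixed)
mesh 1 [31T→23T]: |ω|/ω_in = 1×31/23 = 31/23, sense flips to −
mesh 2 [74T→27T]: |ω|/ω_in = (31/23)×74/27 = 2294/621, sense flips to +
mesh 3 [21T→27T]: |ω|/ω_in = (2294/621)×21/27 = 16058/5589, sense flips to −
mesh 4 [85T→85T]: |ω|/ω_in = (16058/5589)×85/85 = 16058/5589, sense flips to +
mesh 5 [32T→92T]: |ω|/ω_in = (16058/5589)×32/92 = 128464/128547, sense flips to −
signed output speed (× input speed) = -128464/128547

-128464/128547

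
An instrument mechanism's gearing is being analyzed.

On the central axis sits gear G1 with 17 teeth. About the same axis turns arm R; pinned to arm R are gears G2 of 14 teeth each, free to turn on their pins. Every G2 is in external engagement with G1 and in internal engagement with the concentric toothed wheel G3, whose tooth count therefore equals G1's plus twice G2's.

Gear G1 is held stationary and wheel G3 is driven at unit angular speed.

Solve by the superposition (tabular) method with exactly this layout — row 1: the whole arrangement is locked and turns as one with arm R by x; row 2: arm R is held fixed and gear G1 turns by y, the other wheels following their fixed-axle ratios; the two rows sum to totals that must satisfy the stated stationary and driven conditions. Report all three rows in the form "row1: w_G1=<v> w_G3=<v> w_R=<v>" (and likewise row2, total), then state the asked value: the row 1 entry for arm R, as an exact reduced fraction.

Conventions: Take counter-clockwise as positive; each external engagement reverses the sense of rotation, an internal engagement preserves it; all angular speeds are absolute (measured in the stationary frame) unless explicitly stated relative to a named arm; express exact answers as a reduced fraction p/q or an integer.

row1: w_G1=45/62 w_G3=45/62 w_R=45/62
row2: w_G1=-45/62 w_G3=17/62 w_R=0
total: w_G1=0 w_G3=1 w_R=45/62
asked value: 45/62

topology: planetary set — G1 17T / G2 14T / G3 45T, arm = carrier (Willis)
superposition row 1 [locked train]: every member turns x
row 2: sun turns y, ring = −(17/45)·y, arm 0
boundary: total ω_sun = x + y = 0 and total ω_ring = x − (17/45)·y = 1  ⇒  y = -45/62, x = 45/62
row 2 ring = −(17/45)·(-45/62) = 17/62
totals (row 1 + row 2): sun 45/62 + (-45/62) = 0, ring 45/62 + 17/62 = 1, arm 45/62 + 0 = 45/62
asked cell (row1, arm) = 45/62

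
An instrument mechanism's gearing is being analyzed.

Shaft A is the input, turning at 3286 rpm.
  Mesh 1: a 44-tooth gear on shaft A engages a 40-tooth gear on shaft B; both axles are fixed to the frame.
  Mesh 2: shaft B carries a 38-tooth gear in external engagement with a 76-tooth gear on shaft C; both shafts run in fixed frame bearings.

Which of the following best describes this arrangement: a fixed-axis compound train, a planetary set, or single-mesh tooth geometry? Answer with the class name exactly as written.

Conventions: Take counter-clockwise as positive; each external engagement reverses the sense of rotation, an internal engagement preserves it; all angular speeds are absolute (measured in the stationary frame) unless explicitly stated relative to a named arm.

topology: fixed-axis compound train — 2 meshes, A→C
classification: fixed-axis compound train

fixed-axis compound train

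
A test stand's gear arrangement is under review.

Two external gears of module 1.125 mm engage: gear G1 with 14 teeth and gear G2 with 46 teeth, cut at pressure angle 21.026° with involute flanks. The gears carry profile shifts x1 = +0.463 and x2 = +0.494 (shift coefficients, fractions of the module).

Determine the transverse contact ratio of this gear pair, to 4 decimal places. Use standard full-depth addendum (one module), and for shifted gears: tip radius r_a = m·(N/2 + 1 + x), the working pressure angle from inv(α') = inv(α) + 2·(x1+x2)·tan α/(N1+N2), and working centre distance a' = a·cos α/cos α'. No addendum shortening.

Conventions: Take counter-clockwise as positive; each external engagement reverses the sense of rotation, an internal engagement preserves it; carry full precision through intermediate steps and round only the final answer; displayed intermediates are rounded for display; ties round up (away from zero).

1.4188

single-mesh involute tooth geometry (14T engaging 46T at module 1.125)
base radii: r_b1 = 7.350664, r_b2 = 24.152183
tip radii: r_a1 = 9.520875, r_a2 = 27.555750
inv(α') = inv(21.026°) + 2·(+0.463+0.494)·tan α/(14+46) = 0.02967372  ⇒  α' = 24.92023°
a' = a·cos α / cos α' = 33.7500·cos 21.026°/cos 24.92023° = 34.737029
action lengths: √(r_a1²−r_b1²) = 6.051016, √(r_a2²−r_b2²) = 13.266175
base pitch p_b = π·m·cos α = 3.298970
CR = (6.051016 + 13.266175 − 34.737029·sin 24.92023°)/3.298970 = 1.418786
contact ratio ≈ 1.4188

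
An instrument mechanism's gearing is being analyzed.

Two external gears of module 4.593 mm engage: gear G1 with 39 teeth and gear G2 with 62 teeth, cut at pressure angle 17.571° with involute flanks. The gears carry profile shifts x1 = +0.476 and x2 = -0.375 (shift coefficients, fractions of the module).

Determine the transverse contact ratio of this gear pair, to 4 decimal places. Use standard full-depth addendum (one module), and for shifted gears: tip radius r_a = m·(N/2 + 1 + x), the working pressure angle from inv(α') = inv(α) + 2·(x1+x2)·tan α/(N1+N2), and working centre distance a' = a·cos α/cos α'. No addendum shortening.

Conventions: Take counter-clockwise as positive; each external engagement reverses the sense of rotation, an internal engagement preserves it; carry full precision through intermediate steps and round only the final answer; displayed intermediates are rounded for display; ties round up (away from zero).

recognized (one external pair, fixed centres): single-mesh tooth geometry, m = 4.593, N1 = 39, N2 = 62
base radii: r_b1 = 85.384789, r_b2 = 135.739920
tip radii: r_a1 = 96.342768, r_a2 = 145.253625
inv(α') = inv(17.571°) + 2·(+0.476-0.375)·tan α/(39+62) = 0.01062322  ⇒  α' = 17.92520°
a' = a·cos α / cos α' = 231.9465·cos 17.571°/cos 17.92520° = 232.405894
action lengths: √(r_a1²−r_b1²) = 44.624733, √(r_a2²−r_b2²) = 51.703865
base pitch p_b = π·m·cos α = 13.756114
CR = (44.624733 + 51.703865 − 232.405894·sin 17.92520°)/13.756114 = 1.802823
contact ratio ≈ 1.8028

1.8028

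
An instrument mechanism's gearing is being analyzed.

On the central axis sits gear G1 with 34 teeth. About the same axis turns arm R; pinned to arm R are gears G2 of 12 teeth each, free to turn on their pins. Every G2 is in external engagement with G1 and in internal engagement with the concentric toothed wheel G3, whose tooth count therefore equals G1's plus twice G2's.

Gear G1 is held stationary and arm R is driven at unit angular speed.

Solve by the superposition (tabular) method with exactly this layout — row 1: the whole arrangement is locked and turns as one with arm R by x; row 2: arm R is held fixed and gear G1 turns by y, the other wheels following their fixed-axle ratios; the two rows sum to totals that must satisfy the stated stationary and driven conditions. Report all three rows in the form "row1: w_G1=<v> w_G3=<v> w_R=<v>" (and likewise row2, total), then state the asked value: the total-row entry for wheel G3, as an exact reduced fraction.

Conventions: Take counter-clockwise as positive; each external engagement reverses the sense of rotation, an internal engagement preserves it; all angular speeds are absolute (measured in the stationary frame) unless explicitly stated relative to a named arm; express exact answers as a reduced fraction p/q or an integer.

planetary set (34T centre, 12T on arm, 58T internal) — Willis relation
row 1: whole set turns with the arm by x
row 2: sun turns y, ring = −(34/58)·y, arm 0
boundary: total ω_sun = x + y = 0 and total ω_arm = x = 1  ⇒  y = -1, x = 1
row 2 ring = −(34/58)·(-1) = 17/29
totals (row 1 + row 2): sun 1 + (-1) = 0, ring 1 + 17/29 = 46/29, arm 1 + 0 = 1
asked cell (total, ring) = 46/29

row1: w_G1=1 w_G3=1 w_R=1
row2: w_G1=-1 w_G3=17/29 w_R=0
total: w_G1=0 w_G3=46/29 w_R=1
asked value: 46/29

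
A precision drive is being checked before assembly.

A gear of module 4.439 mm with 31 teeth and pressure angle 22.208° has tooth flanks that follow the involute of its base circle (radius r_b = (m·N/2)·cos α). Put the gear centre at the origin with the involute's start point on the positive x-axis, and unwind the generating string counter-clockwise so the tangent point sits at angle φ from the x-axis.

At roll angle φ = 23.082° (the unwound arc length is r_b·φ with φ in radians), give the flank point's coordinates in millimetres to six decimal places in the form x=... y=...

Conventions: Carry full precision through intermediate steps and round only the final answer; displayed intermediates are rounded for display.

recognized (one wheel, involute flank): single-mesh tooth geometry, m = 4.439, N = 31
pitch radius r_p = m·N/2 = 4.439·31/2 = 68.804500
base radius r_b = r_p·cos α = 68.804500·cos 22.208° = 63.700432
roll angle φ = 23.082° = 0.40285690 rad
x = r_b·(cos φ + φ·sin φ) = 68.661677
y = r_b·(sin φ − φ·cos φ) = 1.365868

x=68.661677 y=1.365868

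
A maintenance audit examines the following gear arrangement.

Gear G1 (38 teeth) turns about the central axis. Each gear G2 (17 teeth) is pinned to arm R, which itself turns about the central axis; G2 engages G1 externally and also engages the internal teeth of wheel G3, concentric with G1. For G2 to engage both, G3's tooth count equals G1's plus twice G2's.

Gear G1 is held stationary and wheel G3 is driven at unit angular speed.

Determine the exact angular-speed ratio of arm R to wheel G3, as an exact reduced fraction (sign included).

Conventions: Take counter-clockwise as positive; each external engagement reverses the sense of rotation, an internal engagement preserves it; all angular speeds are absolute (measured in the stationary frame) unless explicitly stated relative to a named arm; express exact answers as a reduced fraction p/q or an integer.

recognized (axles ride arm R): planetary set, 38/17/72 teeth
ring teeth: 38 + 2·17 = 72
38(ω_sun−ω_arm) = −72(ω_ring−ω_arm),  ω_sun = 0, ω_ring = 1
38(0−ω_arm) = −72(1−ω_arm)  ⇒  110·ω_arm = 72  ⇒  ω_arm = 36/55
ω_out/ω_in = 36/55

36/55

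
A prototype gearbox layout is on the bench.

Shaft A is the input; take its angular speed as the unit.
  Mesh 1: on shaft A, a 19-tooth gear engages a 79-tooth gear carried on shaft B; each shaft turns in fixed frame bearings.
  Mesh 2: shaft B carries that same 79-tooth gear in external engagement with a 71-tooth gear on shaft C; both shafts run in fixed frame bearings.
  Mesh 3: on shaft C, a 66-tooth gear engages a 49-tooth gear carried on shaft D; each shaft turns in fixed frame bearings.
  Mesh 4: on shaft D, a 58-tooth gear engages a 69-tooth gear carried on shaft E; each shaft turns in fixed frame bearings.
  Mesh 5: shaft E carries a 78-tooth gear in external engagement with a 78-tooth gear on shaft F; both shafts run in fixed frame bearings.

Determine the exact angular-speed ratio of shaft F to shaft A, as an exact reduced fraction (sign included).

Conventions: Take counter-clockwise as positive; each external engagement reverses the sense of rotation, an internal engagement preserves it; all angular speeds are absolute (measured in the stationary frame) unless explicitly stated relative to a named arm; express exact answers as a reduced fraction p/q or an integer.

class = fixed-axis compound train [5 meshes; 5 ratios multiply, 5 sense flips]
mesh 1 [19T→79T]: running ratio 19/79, sense −
mesh 2 [79T→71T]: running ratio 19/71, sense +
mesh 3 [66T→49T]: running ratio 1254/3479, sense −
mesh 4 [58T→69T]: running ratio 24244/80017, sense +
mesh 5 [78T→78T]: running ratio 24244/80017, sense −
ω_out/ω_in = -24244/80017

-24244/80017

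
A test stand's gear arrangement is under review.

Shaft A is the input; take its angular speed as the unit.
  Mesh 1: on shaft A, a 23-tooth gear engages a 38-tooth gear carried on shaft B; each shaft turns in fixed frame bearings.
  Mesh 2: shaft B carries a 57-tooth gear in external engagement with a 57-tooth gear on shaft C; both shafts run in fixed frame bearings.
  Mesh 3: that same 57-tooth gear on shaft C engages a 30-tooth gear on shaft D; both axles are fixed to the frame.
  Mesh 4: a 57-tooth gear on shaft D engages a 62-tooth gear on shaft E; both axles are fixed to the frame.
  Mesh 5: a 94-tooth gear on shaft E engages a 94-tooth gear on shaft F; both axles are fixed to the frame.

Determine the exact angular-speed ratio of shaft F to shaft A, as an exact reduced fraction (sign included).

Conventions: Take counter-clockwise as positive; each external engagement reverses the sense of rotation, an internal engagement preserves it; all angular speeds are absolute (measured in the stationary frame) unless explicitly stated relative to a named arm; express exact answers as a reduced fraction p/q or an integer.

class = fixed-axis compound train [5 meshes; 5 ratios multiply, 5 sense flips]
mesh 1 [23T→38T]: running ratio 23/38, sense −
mesh 2 [57T→57T]: running ratio 23/38, sense +
mesh 3 [57T→30T]: running ratio 23/20, sense −
mesh 4 [57T→62T]: running ratio 1311/1240, sense +
mesh 5 [94T→94T]: running ratio 1311/1240, sense −
ω_out/ω_in = -1311/1240

-1311/1240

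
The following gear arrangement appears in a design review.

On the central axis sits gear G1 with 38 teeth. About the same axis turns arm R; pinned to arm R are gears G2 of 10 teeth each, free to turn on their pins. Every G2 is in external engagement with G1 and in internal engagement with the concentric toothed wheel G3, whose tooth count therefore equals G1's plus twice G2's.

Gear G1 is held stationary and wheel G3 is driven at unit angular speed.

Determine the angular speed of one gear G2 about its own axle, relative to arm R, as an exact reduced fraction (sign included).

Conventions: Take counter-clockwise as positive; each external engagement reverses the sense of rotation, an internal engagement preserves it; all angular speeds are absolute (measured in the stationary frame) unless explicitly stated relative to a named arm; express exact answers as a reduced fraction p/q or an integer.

551/240

class = planetary set [G3 = 38+2·10 = 58; Willis about the carrier]
ring teeth: 38 + 2·10 = 58
38(ω_sun−ω_arm) = −58(ω_ring−ω_arm),  ω_sun = 0, ω_ring = 1
38(0−ω_arm) = −58(1−ω_arm)  ⇒  96·ω_arm = 58  ⇒  ω_arm = 29/48
sun–planet mesh: 38·(0−29/48) = −10·(ω_p−ω_arm)  ⇒  ω_p−ω_arm = 551/240
exact speed ratio = 551/240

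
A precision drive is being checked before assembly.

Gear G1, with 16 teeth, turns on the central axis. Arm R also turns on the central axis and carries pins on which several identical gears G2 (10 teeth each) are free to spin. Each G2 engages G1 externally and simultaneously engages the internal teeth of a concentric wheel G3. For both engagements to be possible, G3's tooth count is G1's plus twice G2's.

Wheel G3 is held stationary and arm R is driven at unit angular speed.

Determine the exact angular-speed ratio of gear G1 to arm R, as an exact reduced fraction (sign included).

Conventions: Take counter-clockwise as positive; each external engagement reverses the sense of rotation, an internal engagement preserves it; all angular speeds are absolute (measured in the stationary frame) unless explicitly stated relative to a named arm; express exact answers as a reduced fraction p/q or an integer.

class = planetary set [G3 = 16+2·10 = 36; Willis about the carrier]
ring teeth: 16 + 2·10 = 36
16(ω_sun−ω_arm) = −36(ω_ring−ω_arm),  ω_ring = 0, ω_arm = 1
ω_sun = 1 − (36/16)(0−1) = 13/4
ω_out/ω_in = 13/4

13/4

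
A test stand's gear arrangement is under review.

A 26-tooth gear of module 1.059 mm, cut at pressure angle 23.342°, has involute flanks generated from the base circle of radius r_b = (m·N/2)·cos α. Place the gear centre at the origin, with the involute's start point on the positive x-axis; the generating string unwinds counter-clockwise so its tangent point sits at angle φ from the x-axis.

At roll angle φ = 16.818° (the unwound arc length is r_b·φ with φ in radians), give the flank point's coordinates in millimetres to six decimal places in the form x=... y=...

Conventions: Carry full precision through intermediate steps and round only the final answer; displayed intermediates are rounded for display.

x=13.173122 y=0.105644

single-mesh involute tooth geometry (26T wheel at module 1.059)
pitch radius r_p = m·N/2 = 1.059·26/2 = 13.767000
base radius r_b = r_p·cos α = 13.767000·cos 23.342° = 12.640256
roll angle φ = 16.818° = 0.29352947 rad
x = r_b·(cos φ + φ·sin φ) = 13.173122
y = r_b·(sin φ − φ·cos φ) = 0.105644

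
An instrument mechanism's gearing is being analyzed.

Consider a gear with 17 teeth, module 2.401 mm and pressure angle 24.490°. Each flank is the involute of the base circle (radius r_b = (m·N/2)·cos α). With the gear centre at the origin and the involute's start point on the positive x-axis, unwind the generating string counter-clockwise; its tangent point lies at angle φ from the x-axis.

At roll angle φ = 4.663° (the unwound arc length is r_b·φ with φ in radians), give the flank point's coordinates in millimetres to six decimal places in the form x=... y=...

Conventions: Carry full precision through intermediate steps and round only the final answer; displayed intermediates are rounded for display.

class = single-mesh tooth geometry [base-circle involute, m = 2.401, 17T]
pitch radius r_p = m·N/2 = 2.401·17/2 = 20.408500
base radius r_b = r_p·cos α = 20.408500·cos 24.490° = 18.572421
roll angle φ = 4.663° = 0.08138470 rad
x = r_b·(cos φ + φ·sin φ) = 18.633827
y = r_b·(sin φ − φ·cos φ) = 0.003335

x=18.633827 y=0.003335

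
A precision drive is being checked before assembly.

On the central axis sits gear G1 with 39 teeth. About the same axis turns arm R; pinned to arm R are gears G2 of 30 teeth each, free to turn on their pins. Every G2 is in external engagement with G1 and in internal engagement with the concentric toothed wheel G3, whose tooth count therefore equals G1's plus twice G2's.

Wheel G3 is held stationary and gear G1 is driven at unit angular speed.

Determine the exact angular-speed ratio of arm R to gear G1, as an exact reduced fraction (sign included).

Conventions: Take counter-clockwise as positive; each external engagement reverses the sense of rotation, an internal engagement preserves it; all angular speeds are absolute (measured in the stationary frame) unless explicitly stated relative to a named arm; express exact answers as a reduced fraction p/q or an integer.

13/46

topology: planetary set — G1 39T / G2 30T / G3 99T, arm = carrier (Willis)
ring teeth: 39 + 2·30 = 99
39(ω_sun−ω_arm) = −99(ω_ring−ω_arm),  ω_ring = 0, ω_sun = 1
39(1−ω_arm) = −99(0−ω_arm)  ⇒  138·ω_arm = 39  ⇒  ω_arm = 13/46
ω_out/ω_in = 13/46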